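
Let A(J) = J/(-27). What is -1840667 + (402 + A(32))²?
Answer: -1224730559/729 ≈ -1.6800e+6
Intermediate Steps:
A(J) = -J/27 (A(J) = J*(-1/27) = -J/27)
-1840667 + (402 + A(32))² = -1840667 + (402 - 1/27*32)² = -1840667 + (402 - 32/27)² = -1840667 + (10822/27)² = -1840667 + 117115684/729 = -1224730559/729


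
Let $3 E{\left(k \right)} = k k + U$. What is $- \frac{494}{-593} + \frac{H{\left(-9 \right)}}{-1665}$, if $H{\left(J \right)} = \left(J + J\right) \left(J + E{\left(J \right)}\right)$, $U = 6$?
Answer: $\frac{23022}{21941} \approx 1.0493$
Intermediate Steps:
$E{\left(k \right)} = 2 + \frac{k^{2}}{3}$ ($E{\left(k \right)} = \frac{k k + 6}{3} = \frac{k^{2} + 6}{3} = \frac{6 + k^{2}}{3} = 2 + \frac{k^{2}}{3}$)
$H{\left(J \right)} = 2 J \left(2 + J + \frac{J^{2}}{3}\right)$ ($H{\left(J \right)} = \left(J + J\right) \left(J + \left(2 + \frac{J^{2}}{3}\right)\right) = 2 J \left(2 + J + \frac{J^{2}}{3}\right)$)
$- \frac{494}{-593} + \frac{H{\left(-9 \right)}}{-1665} = - \frac{494}{-593} + \frac{\frac{2}{3} \left(-9\right) \left(6 + \left(-9\right)^{2} + 3 \left(-9\right)\right)}{-1665} = \left(-494\right) \left(- \frac{1}{593}\right) + \frac{2}{3} \left(-9\right) \left(6 + 81 - 27\right) \left(- \frac{1}{1665}\right) = \frac{494}{593} + \frac{2}{3} \left(-9\right) 60 \left(- \frac{1}{1665}\right) = \frac{494}{593} - - \frac{8}{37} = \frac{494}{593} + \frac{8}{37} = \frac{23022}{21941}$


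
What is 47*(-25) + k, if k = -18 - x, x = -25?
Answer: -1168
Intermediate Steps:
k = 7 (k = -18 - 1*(-25) = -18 + 25 = 7)
47*(-25) + k = 47*(-25) + 7 = -1175 + 7 = -1168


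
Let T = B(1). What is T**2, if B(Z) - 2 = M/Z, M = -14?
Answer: 144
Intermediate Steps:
B(Z) = 2 - 14/Z
T = -12 (T = 2 - 14/1 = 2 - 14*1 = 2 - 14 = -12)
T**2 = (-12)**2 = 144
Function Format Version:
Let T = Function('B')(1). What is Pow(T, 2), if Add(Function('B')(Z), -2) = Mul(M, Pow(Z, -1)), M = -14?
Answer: 144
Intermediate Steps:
Function('B')(Z) = Add(2, Mul(-14, Pow(Z, -1)))
T = -12 (T = Add(2, Mul(-14, Pow(1, -1))) = Add(2, Mul(-14, 1)) = Add(2, -14) = -12)
Pow(T, 2) = Pow(-12, 2) = 144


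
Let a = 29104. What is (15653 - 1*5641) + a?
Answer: 39116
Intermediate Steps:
(15653 - 1*5641) + a = (15653 - 1*5641) + 29104 = (15653 - 5641) + 29104 = 10012 + 29104 = 39116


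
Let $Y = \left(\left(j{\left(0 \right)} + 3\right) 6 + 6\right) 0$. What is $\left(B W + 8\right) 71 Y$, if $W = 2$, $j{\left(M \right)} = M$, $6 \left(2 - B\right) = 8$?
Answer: $0$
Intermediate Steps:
$B = \frac{2}{3}$ ($B = 2 - \frac{4}{3} = \frac{2}{3} \approx 0.66667$)
$Y = 0$ ($Y = \left(\left(0 + 3\right) 6 + 6\right) 0 = \left(3 \cdot 6 + 6\right) 0 = \left(18 + 6\right) 0 = 24 \cdot 0 = 0$)
$\left(B W + 8\right) 71 Y = \left(\frac{2}{3} \cdot 2 + 8\right) 71 \cdot 0 = \left(\frac{4}{3} + 8\right) 71 \cdot 0 = \frac{28}{3} \cdot 71 \cdot 0 = \frac{1988}{3} \cdot 0 = 0$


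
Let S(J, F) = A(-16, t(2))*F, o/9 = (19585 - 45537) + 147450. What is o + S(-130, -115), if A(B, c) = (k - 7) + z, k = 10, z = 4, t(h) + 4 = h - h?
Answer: 1092677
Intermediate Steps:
t(h) = -4 (t(h) = -4 + (h - h) = -4 + 0 = -4)
o = 1093482 (o = 9*((19585 - 45537) + 147450) = 9*(-25952 + 147450) = 9*121498 = 1093482)
A(B, c) = 7 (A(B, c) = (10 - 7) + 4 = 3 + 4 = 7)
S(J, F) = 7*F
o + S(-130, -115) = 1093482 + 7*(-115) = 1093482 - 805 = 1092677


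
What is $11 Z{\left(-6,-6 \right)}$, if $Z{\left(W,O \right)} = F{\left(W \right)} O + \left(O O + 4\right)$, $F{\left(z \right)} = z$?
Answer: $836$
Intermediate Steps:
$Z{\left(W,O \right)} = 4 + O^{2} + O W$ ($Z{\left(W,O \right)} = W O + \left(O O + 4\right) = O W + \left(O^{2} + 4\right) = O W + \left(4 + O^{2}\right) = 4 + O^{2} + O W$)
$11 Z{\left(-6,-6 \right)} = 11 \left(4 + \left(-6\right)^{2} - -36\right) = 11 \left(4 + 36 + 36\right) = 11 \cdot 76 = 836$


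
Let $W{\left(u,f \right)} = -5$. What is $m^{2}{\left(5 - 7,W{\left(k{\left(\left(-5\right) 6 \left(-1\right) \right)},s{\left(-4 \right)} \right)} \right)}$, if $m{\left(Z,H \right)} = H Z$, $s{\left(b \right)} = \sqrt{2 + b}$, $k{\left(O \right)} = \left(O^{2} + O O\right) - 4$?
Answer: $100$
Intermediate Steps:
$k{\left(O \right)} = -4 + 2 O^{2}$ ($k{\left(O \right)} = \left(O^{2} + O^{2}\right) - 4 = 2 O^{2} - 4 = -4 + 2 O^{2}$)
$m^{2}{\left(5 - 7,W{\left(k{\left(\left(-5\right) 6 \left(-1\right) \right)},s{\left(-4 \right)} \right)} \right)} = \left(- 5 \left(5 - 7\right)\right)^{2} = \left(\left(-5\right) \left(-2\right)\right)^{2} = 10^{2} = 100$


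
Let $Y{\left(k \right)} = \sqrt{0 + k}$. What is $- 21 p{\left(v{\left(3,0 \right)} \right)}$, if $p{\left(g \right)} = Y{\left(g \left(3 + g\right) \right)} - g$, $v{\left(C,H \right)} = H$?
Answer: $0$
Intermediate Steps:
$Y{\left(k \right)} = \sqrt{k}$
$p{\left(g \right)} = \sqrt{g \left(3 + g\right)} - g$
$- 21 p{\left(v{\left(3,0 \right)} \right)} = - 21 \left(\sqrt{0 \left(3 + 0\right)} - 0\right) = - 21 \left(\sqrt{0 \cdot 3} + 0\right) = - 21 \left(\sqrt{0} + 0\right) = - 21 \left(0 + 0\right) = \left(-21\right) 0 = 0$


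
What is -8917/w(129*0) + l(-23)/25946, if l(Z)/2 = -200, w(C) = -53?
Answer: 115669641/687569 ≈ 168.23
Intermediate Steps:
l(Z) = -400 (l(Z) = 2*(-200) = -400)
-8917/w(129*0) + l(-23)/25946 = -8917/(-53) - 400/25946 = -8917*(-1/53) - 400*1/25946 = 8917/53 - 200/12973 = 115669641/687569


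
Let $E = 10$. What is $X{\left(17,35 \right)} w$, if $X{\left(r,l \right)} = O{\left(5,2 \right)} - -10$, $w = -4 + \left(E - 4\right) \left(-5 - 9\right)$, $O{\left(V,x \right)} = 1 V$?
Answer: $-1320$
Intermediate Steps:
$O{\left(V,x \right)} = V$
$w = -88$ ($w = -4 + \left(10 - 4\right) \left(-5 - 9\right) = -4 + 6 \left(-14\right) = -4 - 84 = -88$)
$X{\left(r,l \right)} = 15$ ($X{\left(r,l \right)} = 5 - -10 = 5 + 10 = 15$)
$X{\left(17,35 \right)} w = 15 \left(-88\right) = -1320$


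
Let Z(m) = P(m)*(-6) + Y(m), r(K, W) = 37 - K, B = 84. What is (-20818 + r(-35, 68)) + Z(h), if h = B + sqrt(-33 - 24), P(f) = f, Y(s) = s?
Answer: -21166 - 5*I*sqrt(57) ≈ -21166.0 - 37.749*I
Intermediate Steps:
h = 84 + I*sqrt(57) (h = 84 + sqrt(-33 - 24) = 84 + sqrt(-57) = 84 + I*sqrt(57) ≈ 84.0 + 7.5498*I)
Z(m) = -5*m (Z(m) = m*(-6) + m = -6*m + m = -5*m)
(-20818 + r(-35, 68)) + Z(h) = (-20818 + (37 - 1*(-35))) - 5*(84 + I*sqrt(57)) = (-20818 + (37 + 35)) + (-420 - 5*I*sqrt(57)) = (-20818 + 72) + (-420 - 5*I*sqrt(57)) = -20746 + (-420 - 5*I*sqrt(57)) = -21166 - 5*I*sqrt(57)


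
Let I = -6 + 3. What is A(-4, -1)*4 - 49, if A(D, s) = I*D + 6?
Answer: 23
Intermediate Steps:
I = -3
A(D, s) = 6 - 3*D (A(D, s) = -3*D + 6 = 6 - 3*D)
A(-4, -1)*4 - 49 = (6 - 3*(-4))*4 - 49 = (6 + 12)*4 - 49 = 18*4 - 49 = 72 - 49 = 23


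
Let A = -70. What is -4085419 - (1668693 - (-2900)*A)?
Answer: -5551112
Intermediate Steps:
-4085419 - (1668693 - (-2900)*A) = -4085419 - (1668693 - (-2900)*(-70)) = -4085419 - (1668693 - 1*203000) = -4085419 - (1668693 - 203000) = -4085419 - 1*1465693 = -4085419 - 1465693 = -5551112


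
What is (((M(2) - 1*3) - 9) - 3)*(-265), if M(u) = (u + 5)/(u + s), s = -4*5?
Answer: 73405/18 ≈ 4078.1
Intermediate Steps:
s = -20
M(u) = (5 + u)/(-20 + u) (M(u) = (u + 5)/(u - 20) = (5 + u)/(-20 + u))
(((M(2) - 1*3) - 9) - 3)*(-265) = ((((5 + 2)/(-20 + 2) - 1*3) - 9) - 3)*(-265) = (((7/(-18) - 3) - 9) - 3)*(-265) = (((-1/18*7 - 3) - 9) - 3)*(-265) = (((-7/18 - 3) - 9) - 3)*(-265) = ((-61/18 - 9) - 3)*(-265) = (-223/18 - 3)*(-265) = -277/18*(-265) = 73405/18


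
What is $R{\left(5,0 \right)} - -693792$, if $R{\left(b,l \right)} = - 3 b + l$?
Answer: $693777$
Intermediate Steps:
$R{\left(b,l \right)} = l - 3 b$
$R{\left(5,0 \right)} - -693792 = \left(0 - 15\right) - -693792 = \left(0 - 15\right) + 693792 = -15 + 693792 = 693777$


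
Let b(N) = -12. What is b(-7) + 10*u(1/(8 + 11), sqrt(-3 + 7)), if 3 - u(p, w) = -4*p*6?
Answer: 582/19 ≈ 30.632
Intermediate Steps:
u(p, w) = 3 + 24*p (u(p, w) = 3 - (-4*p)*6 = 3 - (-24)*p = 3 + 24*p)
b(-7) + 10*u(1/(8 + 11), sqrt(-3 + 7)) = -12 + 10*(3 + 24/(8 + 11)) = -12 + 10*(3 + 24/19) = -12 + 10*(81/19) = -12 + 810/19 = 582/19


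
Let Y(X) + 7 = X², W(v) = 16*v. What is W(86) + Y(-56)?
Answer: 4505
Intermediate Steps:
Y(X) = -7 + X²
W(86) + Y(-56) = 16*86 + (-7 + (-56)²) = 1376 + (-7 + 3136) = 1376 + 3129 = 4505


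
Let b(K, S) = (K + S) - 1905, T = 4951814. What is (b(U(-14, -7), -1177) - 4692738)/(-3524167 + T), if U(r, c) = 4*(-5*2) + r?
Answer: -4695874/1427647 ≈ -3.2892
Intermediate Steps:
U(r, c) = -40 + r (U(r, c) = 4*(-10) + r = -40 + r)
b(K, S) = -1905 + K + S
(b(U(-14, -7), -1177) - 4692738)/(-3524167 + T) = ((-1905 + (-40 - 14) - 1177) - 4692738)/(-3524167 + 4951814) = ((-1905 - 54 - 1177) - 4692738)/1427647 = (-3136 - 4692738)*(1/1427647) = -4695874*1/1427647 = -4695874/1427647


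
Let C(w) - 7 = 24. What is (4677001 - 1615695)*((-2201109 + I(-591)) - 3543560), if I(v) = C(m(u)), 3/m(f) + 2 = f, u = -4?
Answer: -17586094777228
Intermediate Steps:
m(f) = 3/(-2 + f)
C(w) = 31 (C(w) = 7 + 24 = 31)
I(v) = 31
(4677001 - 1615695)*((-2201109 + I(-591)) - 3543560) = (4677001 - 1615695)*((-2201109 + 31) - 3543560) = 3061306*(-2201078 - 3543560) = 3061306*(-5744638) = -17586094777228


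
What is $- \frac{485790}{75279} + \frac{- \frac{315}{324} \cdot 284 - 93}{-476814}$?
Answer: $- \frac{347405530117}{53841121659} \approx -6.4524$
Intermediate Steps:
$- \frac{485790}{75279} + \frac{- \frac{315}{324} \cdot 284 - 93}{-476814} = \left(-485790\right) \frac{1}{75279} + \left(\left(-315\right) \frac{1}{324} \cdot 284 - 93\right) \left(- \frac{1}{476814}\right) = - \frac{161930}{25093} + \left(\left(- \frac{35}{36}\right) 284 - 93\right) \left(- \frac{1}{476814}\right) = - \frac{161930}{25093} + \left(- \frac{2485}{9} - 93\right) \left(- \frac{1}{476814}\right) = - \frac{161930}{25093} - - \frac{1661}{2145663} = - \frac{161930}{25093} + \frac{1661}{2145663} = - \frac{347405530117}{53841121659}$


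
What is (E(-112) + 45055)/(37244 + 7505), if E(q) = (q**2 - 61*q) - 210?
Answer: 64221/44749 ≈ 1.4351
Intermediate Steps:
E(q) = -210 + q**2 - 61*q
(E(-112) + 45055)/(37244 + 7505) = ((-210 + (-112)**2 - 61*(-112)) + 45055)/(37244 + 7505) = ((-210 + 12544 + 6832) + 45055)/44749 = (19166 + 45055)*(1/44749) = 64221*(1/44749) = 64221/44749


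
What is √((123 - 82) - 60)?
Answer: I*√19 ≈ 4.3589*I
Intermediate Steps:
√((123 - 82) - 60) = √(41 - 60) = √(-19) = I*√19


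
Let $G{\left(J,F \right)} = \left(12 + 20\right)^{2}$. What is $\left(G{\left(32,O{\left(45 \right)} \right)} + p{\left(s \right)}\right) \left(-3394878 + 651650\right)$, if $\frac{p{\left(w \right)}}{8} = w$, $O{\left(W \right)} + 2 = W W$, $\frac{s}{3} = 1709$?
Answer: $-115325305120$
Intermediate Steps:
$s = 5127$ ($s = 3 \cdot 1709 = 5127$)
$O{\left(W \right)} = -2 + W^{2}$ ($O{\left(W \right)} = -2 + W W = -2 + W^{2}$)
$G{\left(J,F \right)} = 1024$ ($G{\left(J,F \right)} = 32^{2} = 1024$)
$p{\left(w \right)} = 8 w$
$\left(G{\left(32,O{\left(45 \right)} \right)} + p{\left(s \right)}\right) \left(-3394878 + 651650\right) = \left(1024 + 8 \cdot 5127\right) \left(-3394878 + 651650\right) = \left(1024 + 41016\right) \left(-2743228\right) = 42040 \left(-2743228\right) = -115325305120$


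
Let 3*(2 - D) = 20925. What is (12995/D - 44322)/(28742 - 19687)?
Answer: -309070301/63140515 ≈ -4.8950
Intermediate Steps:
D = -6973 (D = 2 - ⅓*20925 = 2 - 6975 = -6973)
(12995/D - 44322)/(28742 - 19687) = (12995/(-6973) - 44322)/(28742 - 19687) = (12995*(-1/6973) - 44322)/9055 = (-12995/6973 - 44322)*(1/9055) = -309070301/6973*1/9055 = -309070301/63140515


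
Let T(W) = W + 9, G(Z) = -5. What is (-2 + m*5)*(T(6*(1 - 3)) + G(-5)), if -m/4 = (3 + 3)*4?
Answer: 3856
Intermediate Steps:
m = -96 (m = -4*(3 + 3)*4 = -24*4 = -4*24 = -96)
T(W) = 9 + W
(-2 + m*5)*(T(6*(1 - 3)) + G(-5)) = (-2 - 96*5)*((9 + 6*(1 - 3)) - 5) = (-2 - 480)*((9 + 6*(-2)) - 5) = -482*((9 - 12) - 5) = -482*(-3 - 5) = -482*(-8) = 3856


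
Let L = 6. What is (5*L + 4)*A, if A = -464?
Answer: -15776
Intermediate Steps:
(5*L + 4)*A = (5*6 + 4)*(-464) = (30 + 4)*(-464) = 34*(-464) = -15776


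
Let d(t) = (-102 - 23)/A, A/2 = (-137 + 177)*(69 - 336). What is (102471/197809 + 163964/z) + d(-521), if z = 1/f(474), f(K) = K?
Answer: 65675613850650265/845040048 ≈ 7.7719e+7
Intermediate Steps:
A = -21360 (A = 2*((-137 + 177)*(69 - 336)) = 2*(40*(-267)) = 2*(-10680) = -21360)
d(t) = 25/4272 (d(t) = (-102 - 23)/(-21360) = -125*(-1/21360) = 25/4272)
z = 1/474 ≈ 0.0021097
(102471/197809 + 163964/z) + d(-521) = (102471/197809 + 163964/(1/474)) + 25/4272 = (102471*(1/197809) + 163964*474) + 25/4272 = (102471/197809 + 77718936) + 25/4272 = 15373505113695/197809 + 25/4272 = 65675613850650265/845040048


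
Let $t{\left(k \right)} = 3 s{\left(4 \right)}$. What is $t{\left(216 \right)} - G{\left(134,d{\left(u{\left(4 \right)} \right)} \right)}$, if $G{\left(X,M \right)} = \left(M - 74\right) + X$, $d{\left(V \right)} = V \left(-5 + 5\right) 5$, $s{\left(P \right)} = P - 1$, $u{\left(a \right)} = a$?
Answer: $-51$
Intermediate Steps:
$s{\left(P \right)} = -1 + P$
$d{\left(V \right)} = 0$ ($d{\left(V \right)} = V 0 \cdot 5 = V 0 = 0$)
$t{\left(k \right)} = 9$ ($t{\left(k \right)} = 3 \left(-1 + 4\right) = 3 \cdot 3 = 9$)
$G{\left(X,M \right)} = -74 + M + X$ ($G{\left(X,M \right)} = \left(-74 + M\right) + X = -74 + M + X$)
$t{\left(216 \right)} - G{\left(134,d{\left(u{\left(4 \right)} \right)} \right)} = 9 - \left(-74 + 0 + 134\right) = 9 - 60 = -51$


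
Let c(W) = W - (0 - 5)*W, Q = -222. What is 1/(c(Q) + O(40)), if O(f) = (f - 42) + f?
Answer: -1/1294 ≈ -0.00077280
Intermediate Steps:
c(W) = 6*W (c(W) = W - (-5)*W = W + 5*W = 6*W)
O(f) = -42 + 2*f (O(f) = (-42 + f) + f = -42 + 2*f)
1/(c(Q) + O(40)) = 1/(6*(-222) + (-42 + 2*40)) = 1/(-1332 + (-42 + 80)) = 1/(-1332 + 38) = 1/(-1294) = -1/1294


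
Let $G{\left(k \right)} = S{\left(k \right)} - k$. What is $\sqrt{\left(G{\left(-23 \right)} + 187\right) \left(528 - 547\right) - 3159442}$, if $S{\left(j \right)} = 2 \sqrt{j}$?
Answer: $\sqrt{-3163432 - 38 i \sqrt{23}} \approx 0.051 - 1778.6 i$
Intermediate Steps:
$G{\left(k \right)} = - k + 2 \sqrt{k}$ ($G{\left(k \right)} = 2 \sqrt{k} - k = - k + 2 \sqrt{k}$)
$\sqrt{\left(G{\left(-23 \right)} + 187\right) \left(528 - 547\right) - 3159442} = \sqrt{\left(\left(\left(-1\right) \left(-23\right) + 2 \sqrt{-23}\right) + 187\right) \left(528 - 547\right) - 3159442} = \sqrt{\left(\left(23 + 2 i \sqrt{23}\right) + 187\right) \left(-19\right) - 3159442} = \sqrt{\left(210 + 2 i \sqrt{23}\right) \left(-19\right) - 3159442} = \sqrt{\left(-3990 - 38 i \sqrt{23}\right) - 3159442} = \sqrt{-3163432 - 38 i \sqrt{23}}$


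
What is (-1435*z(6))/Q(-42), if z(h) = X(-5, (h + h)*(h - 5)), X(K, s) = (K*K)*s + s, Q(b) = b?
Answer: 10660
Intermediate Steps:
X(K, s) = s + s*K**2 (X(K, s) = K**2*s + s = s*K**2 + s = s + s*K**2)
z(h) = 52*h*(-5 + h) (z(h) = ((h + h)*(h - 5))*(1 + (-5)**2) = ((2*h)*(-5 + h))*(1 + 25) = (2*h*(-5 + h))*26 = 52*h*(-5 + h))
(-1435*z(6))/Q(-42) = -74620*6*(-5 + 6)/(-42) = -74620*6*(-1/42) = -1435*312*(-1/42) = -447720*(-1/42) = 10660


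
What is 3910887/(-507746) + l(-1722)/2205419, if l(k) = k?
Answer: -8626018835265/1119792675574 ≈ -7.7032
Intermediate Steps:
3910887/(-507746) + l(-1722)/2205419 = 3910887/(-507746) - 1722/2205419 = 3910887*(-1/507746) - 1722*1/2205419 = -3910887/507746 - 1722/2205419 = -8626018835265/1119792675574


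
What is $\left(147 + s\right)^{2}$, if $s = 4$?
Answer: $22801$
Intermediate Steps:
$\left(147 + s\right)^{2} = \left(147 + 4\right)^{2} = 151^{2} = 22801$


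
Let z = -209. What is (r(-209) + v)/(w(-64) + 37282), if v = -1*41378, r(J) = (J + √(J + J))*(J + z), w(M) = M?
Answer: 7664/6203 - 209*I*√418/18609 ≈ 1.2355 - 0.22962*I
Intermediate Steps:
r(J) = (-209 + J)*(J + √2*√J) (r(J) = (J + √(J + J))*(J - 209) = (J + √(2*J))*(-209 + J) = (J + √2*√J)*(-209 + J) = (-209 + J)*(J + √2*√J))
v = -41378
(r(-209) + v)/(w(-64) + 37282) = (((-209)² - 209*(-209) + √2*(-209)^(3/2) - 209*√2*√(-209)) - 41378)/(-64 + 37282) = ((43681 + 43681 + √2*(-209*I*√209) - 209*√2*I*√209) - 41378)/37218 = ((43681 + 43681 - 209*I*√418 - 209*I*√418) - 41378)*(1/37218) = ((87362 - 418*I*√418) - 41378)*(1/37218) = (45984 - 418*I*√418)*(1/37218) = 7664/6203 - 209*I*√418/18609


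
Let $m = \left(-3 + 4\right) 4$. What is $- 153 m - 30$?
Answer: $-642$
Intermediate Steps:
$m = 4$ ($m = 1 \cdot 4 = 4$)
$- 153 m - 30 = \left(-153\right) 4 - 30 = -612 - 30 = -642$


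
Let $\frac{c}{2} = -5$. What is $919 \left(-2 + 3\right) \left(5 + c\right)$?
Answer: $-4595$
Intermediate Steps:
$c = -10$ ($c = 2 \left(-5\right) = -10$)
$919 \left(-2 + 3\right) \left(5 + c\right) = 919 \left(-2 + 3\right) \left(5 - 10\right) = 919 \cdot 1 \left(-5\right) = 919 \left(-5\right) = -4595$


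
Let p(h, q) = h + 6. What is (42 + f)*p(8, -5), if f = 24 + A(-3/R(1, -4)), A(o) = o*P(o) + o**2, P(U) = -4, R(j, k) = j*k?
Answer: 7119/8 ≈ 889.88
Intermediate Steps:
p(h, q) = 6 + h
A(o) = o**2 - 4*o (A(o) = o*(-4) + o**2 = -4*o + o**2 = o**2 - 4*o)
f = 345/16 (f = 24 + (-3/(1*(-4)))*(-4 - 3/(1*(-4))) = 24 + (-3/(-4))*(-4 - 3/(-4)) = 24 + (-3*(-1/4))*(-4 - 3*(-1/4)) = 24 + 3*(-4 + 3/4)/4 = 24 + (3/4)*(-13/4) = 24 - 39/16 = 345/16 ≈ 21.563)
(42 + f)*p(8, -5) = (42 + 345/16)*(6 + 8) = (1017/16)*14 = 7119/8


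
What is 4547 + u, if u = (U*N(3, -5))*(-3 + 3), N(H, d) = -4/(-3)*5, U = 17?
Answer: 4547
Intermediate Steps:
N(H, d) = 20/3 (N(H, d) = -4*(-⅓)*5 = (4/3)*5 = 20/3)
u = 0 (u = (17*(20/3))*(-3 + 3) = (340/3)*0 = 0)
4547 + u = 4547 + 0 = 4547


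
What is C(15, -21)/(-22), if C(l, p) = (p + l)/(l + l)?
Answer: 1/110 ≈ 0.0090909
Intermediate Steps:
C(l, p) = (l + p)/(2*l) (C(l, p) = (l + p)/((2*l)) = (l + p)*(1/(2*l)) = (l + p)/(2*l))
C(15, -21)/(-22) = ((1/2)*(15 - 21)/15)/(-22) = ((1/2)*(1/15)*(-6))*(-1/22) = -1/5*(-1/22) = 1/110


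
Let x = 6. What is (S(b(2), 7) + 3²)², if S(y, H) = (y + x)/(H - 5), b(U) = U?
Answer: 169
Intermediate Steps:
S(y, H) = (6 + y)/(-5 + H) (S(y, H) = (y + 6)/(H - 5) = (6 + y)/(-5 + H))
(S(b(2), 7) + 3²)² = ((6 + 2)/(-5 + 7) + 3²)² = (8/2 + 9)² = ((½)*8 + 9)² = (4 + 9)² = 13² = 169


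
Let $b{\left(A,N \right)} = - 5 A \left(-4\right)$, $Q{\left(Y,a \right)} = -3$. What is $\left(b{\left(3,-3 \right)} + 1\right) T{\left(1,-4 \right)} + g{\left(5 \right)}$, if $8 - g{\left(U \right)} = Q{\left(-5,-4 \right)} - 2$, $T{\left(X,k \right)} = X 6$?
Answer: $379$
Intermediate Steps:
$T{\left(X,k \right)} = 6 X$
$g{\left(U \right)} = 13$ ($g{\left(U \right)} = 8 - \left(-3 - 2\right) = 8 - -5 = 8 + 5 = 13$)
$b{\left(A,N \right)} = 20 A$
$\left(b{\left(3,-3 \right)} + 1\right) T{\left(1,-4 \right)} + g{\left(5 \right)} = \left(20 \cdot 3 + 1\right) 6 \cdot 1 + 13 = \left(60 + 1\right) 6 + 13 = 61 \cdot 6 + 13 = 366 + 13 = 379$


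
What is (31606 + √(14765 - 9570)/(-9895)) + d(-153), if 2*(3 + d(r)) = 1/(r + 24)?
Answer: 8153573/258 - √5195/9895 ≈ 31603.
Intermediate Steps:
d(r) = -3 + 1/(2*(24 + r)) (d(r) = -3 + 1/(2*(r + 24)) = -3 + 1/(2*(24 + r)))
(31606 + √(14765 - 9570)/(-9895)) + d(-153) = (31606 + √(14765 - 9570)/(-9895)) + (-143 - 6*(-153))/(2*(24 - 153)) = (31606 + √5195*(-1/9895)) + (½)*(-143 + 918)/(-129) = (31606 - √5195/9895) + (½)*(-1/129)*775 = (31606 - √5195/9895) - 775/258 = 8153573/258 - √5195/9895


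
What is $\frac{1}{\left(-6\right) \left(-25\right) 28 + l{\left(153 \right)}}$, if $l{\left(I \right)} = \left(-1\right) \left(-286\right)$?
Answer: $\frac{1}{4486} \approx 0.00022292$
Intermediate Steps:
$l{\left(I \right)} = 286$
$\frac{1}{\left(-6\right) \left(-25\right) 28 + l{\left(153 \right)}} = \frac{1}{\left(-6\right) \left(-25\right) 28 + 286} = \frac{1}{150 \cdot 28 + 286} = \frac{1}{4200 + 286} = \frac{1}{4486}$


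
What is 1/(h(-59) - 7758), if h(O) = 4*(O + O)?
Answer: -1/8230 ≈ -0.00012151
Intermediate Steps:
h(O) = 8*O (h(O) = 4*(2*O) = 8*O)
1/(h(-59) - 7758) = 1/(8*(-59) - 7758) = 1/(-472 - 7758) = 1/(-8230) = -1/8230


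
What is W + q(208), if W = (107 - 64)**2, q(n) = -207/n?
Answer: 384385/208 ≈ 1848.0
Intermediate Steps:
W = 1849 (W = 43**2 = 1849)
W + q(208) = 1849 - 207/208 = 384385/208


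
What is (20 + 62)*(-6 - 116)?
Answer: -10004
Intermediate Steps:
(20 + 62)*(-6 - 116) = 82*(-122) = -10004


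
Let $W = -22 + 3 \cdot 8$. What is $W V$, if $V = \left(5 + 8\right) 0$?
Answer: $0$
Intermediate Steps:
$V = 0$ ($V = 13 \cdot 0 = 0$)
$W = 2$ ($W = -22 + 24 = 2$)
$W V = 2 \cdot 0 = 0$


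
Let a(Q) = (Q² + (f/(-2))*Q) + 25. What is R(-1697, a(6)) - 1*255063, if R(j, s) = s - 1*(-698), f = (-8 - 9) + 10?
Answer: -254283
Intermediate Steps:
f = -7 (f = -17 + 10 = -7)
a(Q) = 25 + Q² + 7*Q/2 (a(Q) = (Q² + (-7/(-2))*Q) + 25 = (Q² + (-7*(-½))*Q) + 25 = (Q² + 7*Q/2) + 25 = 25 + Q² + 7*Q/2)
R(j, s) = 698 + s (R(j, s) = s + 698 = 698 + s)
R(-1697, a(6)) - 1*255063 = (698 + (25 + 6² + (7/2)*6)) - 1*255063 = (698 + (25 + 36 + 21)) - 255063 = (698 + 82) - 255063 = 780 - 255063 = -254283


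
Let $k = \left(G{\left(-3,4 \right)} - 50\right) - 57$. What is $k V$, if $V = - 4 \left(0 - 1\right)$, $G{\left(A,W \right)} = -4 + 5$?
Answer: $-424$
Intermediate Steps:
$G{\left(A,W \right)} = 1$
$V = 4$ ($V = \left(-4\right) \left(-1\right) = 4$)
$k = -106$ ($k = \left(1 - 50\right) - 57 = -49 - 57 = -106$)
$k V = \left(-106\right) 4 = -424$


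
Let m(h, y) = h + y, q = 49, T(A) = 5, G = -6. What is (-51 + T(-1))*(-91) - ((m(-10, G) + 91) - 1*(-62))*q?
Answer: -2527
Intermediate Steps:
(-51 + T(-1))*(-91) - ((m(-10, G) + 91) - 1*(-62))*q = (-51 + 5)*(-91) - (((-10 - 6) + 91) - 1*(-62))*49 = -46*(-91) - ((-16 + 91) + 62)*49 = 4186 - (75 + 62)*49 = 4186 - 137*49 = 4186 - 1*6713 = 4186 - 6713 = -2527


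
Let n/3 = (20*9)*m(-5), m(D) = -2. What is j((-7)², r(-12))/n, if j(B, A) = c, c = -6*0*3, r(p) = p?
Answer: 0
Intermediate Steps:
c = 0 (c = 0*3 = 0)
j(B, A) = 0
n = -1080 (n = 3*((20*9)*(-2)) = 3*(180*(-2)) = 3*(-360) = -1080)
j((-7)², r(-12))/n = 0/(-1080) = 0*(-1/1080) = 0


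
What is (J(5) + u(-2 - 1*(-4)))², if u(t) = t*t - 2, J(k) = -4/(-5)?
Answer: 196/25 ≈ 7.8400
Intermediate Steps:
J(k) = ⅘ (J(k) = -4*(-⅕) = ⅘)
u(t) = -2 + t² (u(t) = t² - 2 = -2 + t²)
(J(5) + u(-2 - 1*(-4)))² = (⅘ + (-2 + (-2 - 1*(-4))²))² = (⅘ + (-2 + (-2 + 4)²))² = (⅘ + (-2 + 2²))² = (⅘ + (-2 + 4))² = (⅘ + 2)² = (14/5)² = 196/25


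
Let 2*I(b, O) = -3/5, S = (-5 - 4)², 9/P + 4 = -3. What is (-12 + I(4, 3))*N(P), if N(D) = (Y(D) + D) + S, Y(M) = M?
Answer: -67527/70 ≈ -964.67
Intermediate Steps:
P = -9/7 (P = 9/(-4 - 3) = 9/(-7) = 9*(-⅐) = -9/7 ≈ -1.2857)
S = 81 (S = (-9)² = 81)
N(D) = 81 + 2*D (N(D) = (D + D) + 81 = 2*D + 81 = 81 + 2*D)
I(b, O) = -3/10 (I(b, O) = (-3/5)/2 = (-3*⅕)/2 = (½)*(-⅗) = -3/10)
(-12 + I(4, 3))*N(P) = (-12 - 3/10)*(81 + 2*(-9/7)) = -123*(81 - 18/7)/10 = -123/10*549/7 = -67527/70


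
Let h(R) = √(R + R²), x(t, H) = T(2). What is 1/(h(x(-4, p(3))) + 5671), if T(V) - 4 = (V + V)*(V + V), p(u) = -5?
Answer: 5671/32159821 - 2*√105/32159821 ≈ 0.00017570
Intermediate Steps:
T(V) = 4 + 4*V² (T(V) = 4 + (V + V)*(V + V) = 4 + (2*V)*(2*V) = 4 + 4*V²)
x(t, H) = 20 (x(t, H) = 4 + 4*2² = 4 + 4*4 = 4 + 16 = 20)
1/(h(x(-4, p(3))) + 5671) = 1/(√(20*(1 + 20)) + 5671) = 1/(√(20*21) + 5671) = 1/(√420 + 5671) = 1/(2*√105 + 5671) = 1/(5671 + 2*√105)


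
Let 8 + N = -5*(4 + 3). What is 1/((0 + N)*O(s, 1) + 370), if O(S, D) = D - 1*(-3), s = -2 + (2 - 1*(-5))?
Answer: 1/198 ≈ 0.0050505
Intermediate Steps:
N = -43 (N = -8 - 5*(4 + 3) = -8 - 5*7 = -8 - 35 = -43)
s = 5 (s = -2 + (2 + 5) = -2 + 7 = 5)
O(S, D) = 3 + D (O(S, D) = D + 3 = 3 + D)
1/((0 + N)*O(s, 1) + 370) = 1/((0 - 43)*(3 + 1) + 370) = 1/(-43*4 + 370) = 1/(-172 + 370) = 1/198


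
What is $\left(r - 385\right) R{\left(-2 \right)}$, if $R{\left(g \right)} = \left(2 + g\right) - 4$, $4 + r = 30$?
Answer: $1436$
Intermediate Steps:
$r = 26$ ($r = -4 + 30 = 26$)
$R{\left(g \right)} = -2 + g$
$\left(r - 385\right) R{\left(-2 \right)} = \left(26 - 385\right) \left(-2 - 2\right) = \left(-359\right) \left(-4\right) = 1436$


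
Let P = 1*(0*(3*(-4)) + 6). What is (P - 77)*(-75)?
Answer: 5325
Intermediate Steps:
P = 6 (P = 1*(0*(-12) + 6) = 1*(0 + 6) = 1*6 = 6)
(P - 77)*(-75) = (6 - 77)*(-75) = -71*(-75) = 5325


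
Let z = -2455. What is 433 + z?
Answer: -2022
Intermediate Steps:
433 + z = 433 - 2455 = -2022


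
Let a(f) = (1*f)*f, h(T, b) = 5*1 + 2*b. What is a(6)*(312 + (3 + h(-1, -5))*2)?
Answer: 11088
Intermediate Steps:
h(T, b) = 5 + 2*b
a(f) = f**2 (a(f) = f*f = f**2)
a(6)*(312 + (3 + h(-1, -5))*2) = 6**2*(312 + (3 + (5 + 2*(-5)))*2) = 36*(312 + (3 + (5 - 10))*2) = 36*(312 + (3 - 5)*2) = 36*(312 - 2*2) = 36*(312 - 4) = 36*308 = 11088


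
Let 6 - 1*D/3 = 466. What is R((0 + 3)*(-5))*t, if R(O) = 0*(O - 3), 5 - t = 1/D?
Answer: 0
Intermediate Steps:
D = -1380 (D = 18 - 3*466 = 18 - 1398 = -1380)
t = 6901/1380 (t = 5 - 1/(-1380) = 5 - 1*(-1/1380) = 5 + 1/1380 = 6901/1380 ≈ 5.0007)
R(O) = 0 (R(O) = 0*(-3 + O) = 0)
R((0 + 3)*(-5))*t = 0*(6901/1380) = 0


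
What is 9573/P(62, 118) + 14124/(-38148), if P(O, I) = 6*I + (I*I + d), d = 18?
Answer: 1199047/4233850 ≈ 0.28321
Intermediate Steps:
P(O, I) = 18 + I² + 6*I (P(O, I) = 6*I + (I*I + 18) = 6*I + (I² + 18) = 6*I + (18 + I²) = 18 + I² + 6*I)
9573/P(62, 118) + 14124/(-38148) = 9573/(18 + 118² + 6*118) + 14124/(-38148) = 9573/(18 + 13924 + 708) + 14124*(-1/38148) = 9573/14650 - 107/289 = 1199047/4233850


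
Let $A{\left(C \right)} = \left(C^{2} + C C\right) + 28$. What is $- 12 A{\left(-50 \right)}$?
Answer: $-60336$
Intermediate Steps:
$A{\left(C \right)} = 28 + 2 C^{2}$ ($A{\left(C \right)} = \left(C^{2} + C^{2}\right) + 28 = 2 C^{2} + 28 = 28 + 2 C^{2}$)
$- 12 A{\left(-50 \right)} = - 12 \left(28 + 2 \left(-50\right)^{2}\right) = - 12 \left(28 + 2 \cdot 2500\right) = - 12 \left(28 + 5000\right) = \left(-12\right) 5028 = -60336$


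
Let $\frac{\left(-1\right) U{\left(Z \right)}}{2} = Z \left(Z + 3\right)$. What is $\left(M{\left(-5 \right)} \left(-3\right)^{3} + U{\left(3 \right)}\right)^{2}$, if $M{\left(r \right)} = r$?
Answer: $9801$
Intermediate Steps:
$U{\left(Z \right)} = - 2 Z \left(3 + Z\right)$ ($U{\left(Z \right)} = - 2 Z \left(Z + 3\right) = - 2 Z \left(3 + Z\right)$)
$\left(M{\left(-5 \right)} \left(-3\right)^{3} + U{\left(3 \right)}\right)^{2} = \left(- 5 \left(-3\right)^{3} - 6 \left(3 + 3\right)\right)^{2} = \left(\left(-5\right) \left(-27\right) - 6 \cdot 6\right)^{2} = \left(135 - 36\right)^{2} = 99^{2} = 9801$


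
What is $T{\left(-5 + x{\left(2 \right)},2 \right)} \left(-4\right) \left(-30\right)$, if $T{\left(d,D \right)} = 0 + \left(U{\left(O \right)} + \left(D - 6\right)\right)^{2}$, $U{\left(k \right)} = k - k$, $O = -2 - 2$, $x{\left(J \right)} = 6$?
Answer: $1920$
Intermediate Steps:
$O = -4$ ($O = -2 - 2 = -4$)
$U{\left(k \right)} = 0$
$T{\left(d,D \right)} = \left(-6 + D\right)^{2}$ ($T{\left(d,D \right)} = 0 + \left(0 + \left(D - 6\right)\right)^{2} = 0 + \left(0 + \left(-6 + D\right)\right)^{2} = 0 + \left(-6 + D\right)^{2} = \left(-6 + D\right)^{2}$)
$T{\left(-5 + x{\left(2 \right)},2 \right)} \left(-4\right) \left(-30\right) = \left(-6 + 2\right)^{2} \left(-4\right) \left(-30\right) = \left(-4\right)^{2} \left(-4\right) \left(-30\right) = 16 \left(-4\right) \left(-30\right) = \left(-64\right) \left(-30\right) = 1920$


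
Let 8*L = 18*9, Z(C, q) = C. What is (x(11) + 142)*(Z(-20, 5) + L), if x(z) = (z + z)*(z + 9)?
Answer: 291/2 ≈ 145.50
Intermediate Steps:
x(z) = 2*z*(9 + z) (x(z) = (2*z)*(9 + z) = 2*z*(9 + z))
L = 81/4 (L = (18*9)/8 = (1/8)*162 = 81/4 ≈ 20.250)
(x(11) + 142)*(Z(-20, 5) + L) = (2*11*(9 + 11) + 142)*(-20 + 81/4) = (2*11*20 + 142)*(1/4) = (440 + 142)*(1/4) = 582*(1/4) = 291/2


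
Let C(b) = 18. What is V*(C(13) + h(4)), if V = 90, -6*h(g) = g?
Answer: 1560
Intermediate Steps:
h(g) = -g/6
V*(C(13) + h(4)) = 90*(18 - 1/6*4) = 90*(18 - 2/3) = 90*(52/3) = 1560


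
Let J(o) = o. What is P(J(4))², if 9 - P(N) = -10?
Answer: 361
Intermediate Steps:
P(N) = 19 (P(N) = 9 - 1*(-10) = 9 + 10 = 19)
P(J(4))² = 19² = 361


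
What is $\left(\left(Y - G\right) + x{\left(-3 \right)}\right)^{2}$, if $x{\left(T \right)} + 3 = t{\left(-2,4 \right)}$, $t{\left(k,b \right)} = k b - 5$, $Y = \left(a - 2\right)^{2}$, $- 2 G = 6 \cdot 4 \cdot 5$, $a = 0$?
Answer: $2304$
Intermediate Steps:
$G = -60$ ($G = - \frac{6 \cdot 4 \cdot 5}{2} = - \frac{24 \cdot 5}{2} = \left(- \frac{1}{2}\right) 120 = -60$)
$Y = 4$ ($Y = \left(0 - 2\right)^{2} = \left(-2\right)^{2} = 4$)
$t{\left(k,b \right)} = -5 + b k$ ($t{\left(k,b \right)} = b k - 5 = -5 + b k$)
$x{\left(T \right)} = -16$ ($x{\left(T \right)} = -3 + \left(-5 + 4 \left(-2\right)\right) = -3 - 13 = -16$)
$\left(\left(Y - G\right) + x{\left(-3 \right)}\right)^{2} = \left(\left(4 - -60\right) - 16\right)^{2} = \left(\left(4 + 60\right) - 16\right)^{2} = \left(64 - 16\right)^{2} = 48^{2} = 2304$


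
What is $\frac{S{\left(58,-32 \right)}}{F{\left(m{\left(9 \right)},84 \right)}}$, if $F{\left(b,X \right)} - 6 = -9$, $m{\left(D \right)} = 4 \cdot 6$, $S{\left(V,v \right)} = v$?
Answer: $\frac{32}{3} \approx 10.667$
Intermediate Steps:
$m{\left(D \right)} = 24$
$F{\left(b,X \right)} = -3$ ($F{\left(b,X \right)} = 6 - 9 = -3$)
$\frac{S{\left(58,-32 \right)}}{F{\left(m{\left(9 \right)},84 \right)}} = - \frac{32}{-3} = \left(-32\right) \left(- \frac{1}{3}\right) = \frac{32}{3}$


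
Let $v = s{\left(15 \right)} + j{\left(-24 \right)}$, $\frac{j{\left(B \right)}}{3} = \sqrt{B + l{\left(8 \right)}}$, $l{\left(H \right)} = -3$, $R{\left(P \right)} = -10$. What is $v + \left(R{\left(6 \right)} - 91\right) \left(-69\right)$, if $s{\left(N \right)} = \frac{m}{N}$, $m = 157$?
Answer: $\frac{104692}{15} + 9 i \sqrt{3} \approx 6979.5 + 15.588 i$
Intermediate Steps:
$s{\left(N \right)} = \frac{157}{N}$
$j{\left(B \right)} = 3 \sqrt{-3 + B}$ ($j{\left(B \right)} = 3 \sqrt{B - 3} = 3 \sqrt{-3 + B}$)
$v = \frac{157}{15} + 9 i \sqrt{3}$ ($v = \frac{157}{15} + 3 \sqrt{-3 - 24} = 157 \cdot \frac{1}{15} + 3 \sqrt{-27} = \frac{157}{15} + 3 \cdot 3 i \sqrt{3} = \frac{157}{15} + 9 i \sqrt{3} \approx 10.467 + 15.588 i$)
$v + \left(R{\left(6 \right)} - 91\right) \left(-69\right) = \left(\frac{157}{15} + 9 i \sqrt{3}\right) + \left(-10 - 91\right) \left(-69\right) = \left(\frac{157}{15} + 9 i \sqrt{3}\right) - -6969 = \left(\frac{157}{15} + 9 i \sqrt{3}\right) + 6969 = \frac{104692}{15} + 9 i \sqrt{3}$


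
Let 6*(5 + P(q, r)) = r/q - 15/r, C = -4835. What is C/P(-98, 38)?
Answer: 54016620/57317 ≈ 942.42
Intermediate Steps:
P(q, r) = -5 - 5/(2*r) + r/(6*q) (P(q, r) = -5 + (r/q - 15/r)/6 = -5 + (-15/r + r/q)/6 = -5 + (-5/(2*r) + r/(6*q)) = -5 - 5/(2*r) + r/(6*q))
C/P(-98, 38) = -4835/(-5 - 5/2/38 + (1/6)*38/(-98)) = -4835/(-5 - 5/2*1/38 + (1/6)*38*(-1/98)) = -4835/(-5 - 5/76 - 19/294) = -4835/(-57317/11172) = -4835*(-11172/57317) = 54016620/57317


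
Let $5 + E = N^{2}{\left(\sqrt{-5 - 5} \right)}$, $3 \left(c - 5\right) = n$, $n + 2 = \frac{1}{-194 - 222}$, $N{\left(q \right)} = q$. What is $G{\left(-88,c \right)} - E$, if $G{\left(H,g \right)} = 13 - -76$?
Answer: $104$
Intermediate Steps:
$n = - \frac{833}{416}$ ($n = -2 + \frac{1}{-194 - 222} = -2 + \frac{1}{-416} = -2 - \frac{1}{416} = - \frac{833}{416} \approx -2.0024$)
$c = \frac{5407}{1248}$ ($c = 5 + \frac{1}{3} \left(- \frac{833}{416}\right) = 5 - \frac{833}{1248} = \frac{5407}{1248} \approx 4.3325$)
$G{\left(H,g \right)} = 89$ ($G{\left(H,g \right)} = 13 + 76 = 89$)
$E = -15$ ($E = -5 + \left(\sqrt{-5 - 5}\right)^{2} = -5 + \left(\sqrt{-10}\right)^{2} = -5 + \left(i \sqrt{10}\right)^{2} = -5 - 10 = -15$)
$G{\left(-88,c \right)} - E = 89 - -15 = 89 + 15 = 104$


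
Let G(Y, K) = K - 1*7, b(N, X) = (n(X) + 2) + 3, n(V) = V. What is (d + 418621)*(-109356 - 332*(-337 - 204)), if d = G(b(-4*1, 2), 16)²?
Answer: 29416327712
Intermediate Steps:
b(N, X) = 5 + X (b(N, X) = (X + 2) + 3 = (2 + X) + 3 = 5 + X)
G(Y, K) = -7 + K (G(Y, K) = K - 7 = -7 + K)
d = 81 (d = (-7 + 16)² = 9² = 81)
(d + 418621)*(-109356 - 332*(-337 - 204)) = (81 + 418621)*(-109356 - 332*(-337 - 204)) = 418702*(-109356 - 332*(-541)) = 418702*(-109356 + 179612) = 418702*70256 = 29416327712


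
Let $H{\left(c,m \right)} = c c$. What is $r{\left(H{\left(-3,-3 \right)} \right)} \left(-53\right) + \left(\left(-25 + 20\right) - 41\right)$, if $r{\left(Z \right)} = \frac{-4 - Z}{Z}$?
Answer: $\frac{275}{9} \approx 30.556$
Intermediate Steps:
$H{\left(c,m \right)} = c^{2}$
$r{\left(Z \right)} = \frac{-4 - Z}{Z}$
$r{\left(H{\left(-3,-3 \right)} \right)} \left(-53\right) + \left(\left(-25 + 20\right) - 41\right) = \frac{-4 - \left(-3\right)^{2}}{\left(-3\right)^{2}} \left(-53\right) + \left(\left(-25 + 20\right) - 41\right) = \frac{-4 - 9}{9} \left(-53\right) - 46 = \frac{1}{9} \left(-13\right) \left(-53\right) - 46 = \left(- \frac{13}{9}\right) \left(-53\right) - 46 = \frac{689}{9} - 46 = \frac{275}{9}$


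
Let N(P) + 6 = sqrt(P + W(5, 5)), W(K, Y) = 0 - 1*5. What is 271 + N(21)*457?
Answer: -643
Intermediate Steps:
W(K, Y) = -5 (W(K, Y) = 0 - 5 = -5)
N(P) = -6 + sqrt(-5 + P) (N(P) = -6 + sqrt(P - 5) = -6 + sqrt(-5 + P))
271 + N(21)*457 = 271 + (-6 + sqrt(-5 + 21))*457 = 271 + (-6 + sqrt(16))*457 = 271 + (-6 + 4)*457 = 271 - 2*457 = 271 - 914 = -643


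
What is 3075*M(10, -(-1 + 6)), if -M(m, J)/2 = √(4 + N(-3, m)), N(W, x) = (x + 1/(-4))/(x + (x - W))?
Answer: -3075*√9361/23 ≈ -12935.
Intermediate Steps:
N(W, x) = (-¼ + x)/(-W + 2*x) (N(W, x) = (x + 1*(-¼))/(-W + 2*x) = (x - ¼)/(-W + 2*x) = (-¼ + x)/(-W + 2*x))
M(m, J) = -2*√(4 + (¼ - m)/(-3 - 2*m))
3075*M(10, -(-1 + 6)) = 3075*(-√((47 + 36*10)/(3 + 2*10))) = 3075*(-√((47 + 360)/(3 + 20))) = 3075*(-√(407/23)) = 3075*(-√9361/23) = -3075*√9361/23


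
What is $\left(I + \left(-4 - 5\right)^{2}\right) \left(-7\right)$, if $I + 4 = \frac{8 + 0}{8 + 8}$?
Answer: $- \frac{1085}{2} \approx -542.5$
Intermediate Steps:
$I = - \frac{7}{2}$ ($I = -4 + \frac{8 + 0}{8 + 8} = -4 + \frac{8}{16} = -4 + 8 \cdot \frac{1}{16} = -4 + \frac{1}{2} = - \frac{7}{2} \approx -3.5$)
$\left(I + \left(-4 - 5\right)^{2}\right) \left(-7\right) = \left(- \frac{7}{2} + \left(-4 - 5\right)^{2}\right) \left(-7\right) = \left(- \frac{7}{2} + \left(-9\right)^{2}\right) \left(-7\right) = \left(- \frac{7}{2} + 81\right) \left(-7\right) = \frac{155}{2} \left(-7\right) = - \frac{1085}{2}$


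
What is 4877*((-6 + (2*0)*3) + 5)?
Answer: -4877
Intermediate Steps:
4877*((-6 + (2*0)*3) + 5) = 4877*((-6 + 0*3) + 5) = 4877*((-6 + 0) + 5) = 4877*(-6 + 5) = 4877*(-1) = -4877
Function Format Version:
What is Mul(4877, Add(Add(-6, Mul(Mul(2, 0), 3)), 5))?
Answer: -4877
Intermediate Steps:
Mul(4877, Add(Add(-6, Mul(Mul(2, 0), 3)), 5)) = Mul(4877, Add(Add(-6, Mul(0, 3)), 5)) = Mul(4877, Add(Add(-6, 0), 5)) = Mul(4877, Add(-6, 5)) = Mul(4877, -1) = -4877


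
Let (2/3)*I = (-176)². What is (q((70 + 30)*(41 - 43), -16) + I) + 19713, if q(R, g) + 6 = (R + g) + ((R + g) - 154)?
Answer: 65585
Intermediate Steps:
I = 46464 (I = (3/2)*(-176)² = (3/2)*30976 = 46464)
q(R, g) = -160 + 2*R + 2*g (q(R, g) = -6 + ((R + g) + ((R + g) - 154)) = -6 + ((R + g) + (-154 + R + g)) = -6 + (-154 + 2*R + 2*g) = -160 + 2*R + 2*g)
(q((70 + 30)*(41 - 43), -16) + I) + 19713 = ((-160 + 2*((70 + 30)*(41 - 43)) + 2*(-16)) + 46464) + 19713 = ((-160 + 2*(100*(-2)) - 32) + 46464) + 19713 = ((-160 + 2*(-200) - 32) + 46464) + 19713 = ((-160 - 400 - 32) + 46464) + 19713 = (-592 + 46464) + 19713 = 45872 + 19713 = 65585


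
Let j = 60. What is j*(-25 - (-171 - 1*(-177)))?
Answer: -1860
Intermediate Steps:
j*(-25 - (-171 - 1*(-177))) = 60*(-25 - (-171 - 1*(-177))) = 60*(-25 - (-171 + 177)) = 60*(-25 - 1*6) = 60*(-25 - 6) = 60*(-31) = -1860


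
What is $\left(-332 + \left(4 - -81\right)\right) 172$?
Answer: $-42484$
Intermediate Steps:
$\left(-332 + \left(4 - -81\right)\right) 172 = \left(-332 + \left(4 + 81\right)\right) 172 = \left(-332 + 85\right) 172 = \left(-247\right) 172 = -42484$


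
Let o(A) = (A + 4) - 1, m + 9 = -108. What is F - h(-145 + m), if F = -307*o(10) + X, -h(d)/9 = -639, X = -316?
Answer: -10058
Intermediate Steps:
m = -117 (m = -9 - 108 = -117)
h(d) = 5751 (h(d) = -9*(-639) = 5751)
o(A) = 3 + A (o(A) = (4 + A) - 1 = 3 + A)
F = -4307 (F = -307*(3 + 10) - 316 = -307*13 - 316 = -3991 - 316 = -4307)
F - h(-145 + m) = -4307 - 1*5751 = -4307 - 5751 = -10058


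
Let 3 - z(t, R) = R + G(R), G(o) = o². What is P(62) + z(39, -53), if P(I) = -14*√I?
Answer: -2753 - 14*√62 ≈ -2863.2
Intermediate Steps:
z(t, R) = 3 - R - R² (z(t, R) = 3 - (R + R²) = 3 + (-R - R²) = 3 - R - R²)
P(62) + z(39, -53) = -14*√62 + (3 - 1*(-53) - 1*(-53)²) = -14*√62 + (3 + 53 - 1*2809) = -14*√62 + (3 + 53 - 2809) = -14*√62 - 2753 = -2753 - 14*√62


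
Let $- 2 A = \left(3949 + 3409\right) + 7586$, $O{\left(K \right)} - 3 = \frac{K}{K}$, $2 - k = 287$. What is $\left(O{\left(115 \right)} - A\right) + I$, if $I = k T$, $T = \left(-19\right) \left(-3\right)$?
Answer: $-8769$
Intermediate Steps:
$k = -285$ ($k = 2 - 287 = -285$)
$T = 57$
$O{\left(K \right)} = 4$ ($O{\left(K \right)} = 3 + \frac{K}{K} = 3 + 1 = 4$)
$I = -16245$ ($I = \left(-285\right) 57 = -16245$)
$A = -7472$ ($A = - \frac{\left(3949 + 3409\right) + 7586}{2} = - \frac{7358 + 7586}{2} = \left(- \frac{1}{2}\right) 14944 = -7472$)
$\left(O{\left(115 \right)} - A\right) + I = \left(4 - -7472\right) - 16245 = \left(4 + 7472\right) - 16245 = 7476 - 16245 = -8769$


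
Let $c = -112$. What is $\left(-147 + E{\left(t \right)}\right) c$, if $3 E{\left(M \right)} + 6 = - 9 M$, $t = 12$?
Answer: $20720$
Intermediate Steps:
$E{\left(M \right)} = -2 - 3 M$ ($E{\left(M \right)} = -2 + \frac{\left(-9\right) M}{3} = -2 - 3 M$)
$\left(-147 + E{\left(t \right)}\right) c = \left(-147 - 38\right) \left(-112\right) = \left(-185\right) \left(-112\right) = 20720$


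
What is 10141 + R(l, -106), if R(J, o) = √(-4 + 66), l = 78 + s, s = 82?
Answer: 10141 + √62 ≈ 10149.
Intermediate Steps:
l = 160 (l = 78 + 82 = 160)
R(J, o) = √62
10141 + R(l, -106) = 10141 + √62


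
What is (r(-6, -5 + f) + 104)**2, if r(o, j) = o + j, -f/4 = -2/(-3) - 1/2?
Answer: 76729/9 ≈ 8525.4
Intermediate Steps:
f = -2/3 (f = -4*(-2/(-3) - 1/2) = -4*(-2*(-1/3) - 1*1/2) = -4*(2/3 - 1/2) = -4*1/6 = -2/3 ≈ -0.66667)
r(o, j) = j + o
(r(-6, -5 + f) + 104)**2 = (((-5 - 2/3) - 6) + 104)**2 = ((-17/3 - 6) + 104)**2 = (-35/3 + 104)**2 = (277/3)**2 = 76729/9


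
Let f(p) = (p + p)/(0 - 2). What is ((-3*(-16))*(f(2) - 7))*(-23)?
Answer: 9936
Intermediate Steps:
f(p) = -p (f(p) = (2*p)/(-2) = (2*p)*(-½) = -p)
((-3*(-16))*(f(2) - 7))*(-23) = ((-3*(-16))*(-1*2 - 7))*(-23) = (48*(-2 - 7))*(-23) = (48*(-9))*(-23) = -432*(-23) = 9936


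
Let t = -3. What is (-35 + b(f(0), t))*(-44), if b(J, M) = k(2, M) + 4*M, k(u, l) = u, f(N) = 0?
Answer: 1980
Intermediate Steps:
b(J, M) = 2 + 4*M
(-35 + b(f(0), t))*(-44) = (-35 + (2 + 4*(-3)))*(-44) = (-35 + (2 - 12))*(-44) = (-35 - 10)*(-44) = -45*(-44) = 1980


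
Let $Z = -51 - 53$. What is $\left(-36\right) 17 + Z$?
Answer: $-716$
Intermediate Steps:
$Z = -104$ ($Z = -51 - 53 = -104$)
$\left(-36\right) 17 + Z = \left(-36\right) 17 - 104 = -612 - 104 = -716$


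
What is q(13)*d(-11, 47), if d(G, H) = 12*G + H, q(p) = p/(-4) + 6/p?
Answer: 12325/52 ≈ 237.02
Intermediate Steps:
q(p) = 6/p - p/4 (q(p) = p*(-¼) + 6/p = -p/4 + 6/p = 6/p - p/4)
d(G, H) = H + 12*G
q(13)*d(-11, 47) = (6/13 - ¼*13)*(47 + 12*(-11)) = (6*(1/13) - 13/4)*(47 - 132) = (6/13 - 13/4)*(-85) = -145/52*(-85) = 12325/52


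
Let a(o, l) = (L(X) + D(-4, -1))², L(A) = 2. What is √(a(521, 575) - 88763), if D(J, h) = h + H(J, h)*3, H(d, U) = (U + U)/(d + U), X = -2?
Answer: I*√2218954/5 ≈ 297.92*I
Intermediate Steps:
H(d, U) = 2*U/(U + d) (H(d, U) = (2*U)/(U + d) = 2*U/(U + d))
D(J, h) = h + 6*h/(J + h) (D(J, h) = h + (2*h/(h + J))*3 = h + (2*h/(J + h))*3 = h + 6*h/(J + h))
a(o, l) = 121/25 (a(o, l) = (2 - (6 - 4 - 1)/(-4 - 1))² = (2 - 1*1/(-5))² = (2 - 1*(-⅕)*1)² = (2 + ⅕)² = (11/5)² = 121/25)
√(a(521, 575) - 88763) = √(121/25 - 88763) = √(-2218954/25) = I*√2218954/5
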